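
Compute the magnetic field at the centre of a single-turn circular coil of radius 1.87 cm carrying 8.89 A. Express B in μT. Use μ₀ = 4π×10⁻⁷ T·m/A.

At the centre of a circular loop the Biot–Savart law gives B = μ₀I/(2R).
B = (4π×10⁻⁷ × 8.89) / (2 × 0.0187) = 2.99×10⁻⁴ T.

B ≈ 299 μT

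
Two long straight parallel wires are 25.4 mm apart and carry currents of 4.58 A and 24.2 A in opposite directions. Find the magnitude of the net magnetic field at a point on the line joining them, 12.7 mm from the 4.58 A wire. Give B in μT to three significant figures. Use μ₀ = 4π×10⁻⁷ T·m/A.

Each long wire gives B = μ₀I/(2πd). Distances are d₁ = 0.0127 m and d₂ = 0.0127 m.
B₁ = 7.21×10⁻⁵ T, B₂ = 3.81×10⁻⁴ T.
Between antiparallel currents both contributions point the same way, so they add. B = B₁ + B₂ = 7.21×10⁻⁵ + 3.81×10⁻⁴ = 4.53×10⁻⁴ T.

B ≈ 453 μT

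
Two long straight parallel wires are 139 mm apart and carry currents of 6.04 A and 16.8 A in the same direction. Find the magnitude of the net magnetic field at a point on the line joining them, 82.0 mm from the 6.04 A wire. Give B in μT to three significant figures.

Each long wire gives B = μ₀I/(2πd). Distances are d₁ = 0.082 m and d₂ = 0.057 m.
B₁ = 1.47×10⁻⁵ T, B₂ = 5.89×10⁻⁵ T.
Between parallel currents the two contributions point in opposite directions, so they subtract. B = |B₁ − B₂| = |1.47×10⁻⁵ − 5.89×10⁻⁵| = 4.42×10⁻⁵ T.

B ≈ 44.2 μT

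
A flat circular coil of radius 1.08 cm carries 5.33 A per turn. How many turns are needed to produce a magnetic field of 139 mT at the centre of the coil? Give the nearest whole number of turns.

For an N-turn coil, B = Nμ₀I/(2R). A single turn gives B₁ = 3.10×10⁻⁴ T with R = 0.0108 m.
N = B/B₁ = 0.139 / 3.10×10⁻⁴ = 448.26.

N = 448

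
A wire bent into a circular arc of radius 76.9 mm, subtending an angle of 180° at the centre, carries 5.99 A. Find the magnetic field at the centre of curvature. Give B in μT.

B ≈ 24.5 μT

The Biot–Savart field of a circular arc at its centre is B = μ₀Iφ/(4πR), with φ = 3.142 rad.
B = (4π×10⁻⁷ × 5.99 × 3.142) / (4π × 0.0769) = 2.45×10⁻⁵ T.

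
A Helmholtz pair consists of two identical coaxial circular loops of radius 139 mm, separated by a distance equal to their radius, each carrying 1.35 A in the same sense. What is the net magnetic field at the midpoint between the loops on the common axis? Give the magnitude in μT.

B ≈ 8.73 μT

Each loop contributes B = μ₀IR²/[2(R²+z²)^(3/2)] on the axis, with z measured from that loop.
Loop 1 (z = 0.0695 m): B₁ = 4.37×10⁻⁶ T. Loop 2 (z = 0.0695 m): B₂ = 4.37×10⁻⁶ T.
The fields add: B = B₁ + B₂ = 8.73×10⁻⁶ T.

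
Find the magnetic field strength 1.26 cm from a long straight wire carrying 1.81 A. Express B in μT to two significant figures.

For an infinitely long straight wire, B = μ₀I/(2πd).
B = (4π×10⁻⁷ × 1.81) / (2π × 0.0126) = 2.87×10⁻⁵ T.

B ≈ 29 μT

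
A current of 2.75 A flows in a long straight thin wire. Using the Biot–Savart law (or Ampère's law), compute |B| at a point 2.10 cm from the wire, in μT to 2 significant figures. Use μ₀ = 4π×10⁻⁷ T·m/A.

For an infinitely long straight wire, B = μ₀I/(2πd).
B = (4π×10⁻⁷ × 2.75) / (2π × 0.021) = 2.62×10⁻⁵ T.

B ≈ 26 μT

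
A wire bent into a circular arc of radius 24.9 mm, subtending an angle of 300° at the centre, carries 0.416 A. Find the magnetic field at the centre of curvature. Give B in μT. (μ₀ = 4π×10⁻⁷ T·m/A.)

B ≈ 8.75 μT

The Biot–Savart field of a circular arc at its centre is B = μ₀Iφ/(4πR), with φ = 5.236 rad.
B = (4π×10⁻⁷ × 0.416 × 5.236) / (4π × 0.0249) = 8.75×10⁻⁶ T.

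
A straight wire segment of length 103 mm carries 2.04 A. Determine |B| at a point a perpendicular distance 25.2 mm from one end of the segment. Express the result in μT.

For a finite straight segment, B = (μ₀I/4πd)(sinθ₁ + sinθ₂), where θ₁, θ₂ are the angles from the perpendicular to each end.
The perpendicular foot is at one end, so the two end-offsets along the wire are 0 and L = 0.103 m.
sinθ₁ = 0/√(0²+0.0252²) = 0.0000; sinθ₂ = 0.103/√(0.103²+0.0252²) = 0.9714.
B = (4π×10⁻⁷ × 2.04) / (4π × 0.0252) × (0.0000 + 0.9714) = 7.86×10⁻⁶ T.

B ≈ 7.86 μT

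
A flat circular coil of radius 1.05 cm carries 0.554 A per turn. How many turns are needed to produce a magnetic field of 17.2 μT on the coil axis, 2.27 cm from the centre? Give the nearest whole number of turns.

N = 7

For an N-turn coil, B = Nμ₀IR²/[2(R²+z²)^(3/2)]. A single turn gives B₁ = 2.45×10⁻⁶ T with R = 0.0105 m, z = 0.0227 m.
N = B/B₁ = 1.72×10⁻⁵ / 2.45×10⁻⁶ = 7.01.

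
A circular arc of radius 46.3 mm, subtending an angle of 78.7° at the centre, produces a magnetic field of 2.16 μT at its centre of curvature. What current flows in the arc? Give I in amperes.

I ≈ 0.728 A

For a circular arc, B = μ₀Iφ/(4πR) with φ in radians; here φ = 1.374 rad.
So I = 4πRB/(μ₀φ) = 4π × 0.0463 × 2.16×10⁻⁶ / (4π×10⁻⁷ × 1.374) = 0.728 A.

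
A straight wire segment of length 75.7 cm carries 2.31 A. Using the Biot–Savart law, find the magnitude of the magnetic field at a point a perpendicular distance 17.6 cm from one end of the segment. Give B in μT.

B ≈ 1.28 μT

For a finite straight segment, B = (μ₀I/4πd)(sinθ₁ + sinθ₂), where θ₁, θ₂ are the angles from the perpendicular to each end.
The perpendicular foot is at one end, so the two end-offsets along the wire are 0 and L = 0.757 m.
sinθ₁ = 0/√(0²+0.176²) = 0.0000; sinθ₂ = 0.757/√(0.757²+0.176²) = 0.9740.
B = (4π×10⁻⁷ × 2.31) / (4π × 0.176) × (0.0000 + 0.9740) = 1.28×10⁻⁶ T.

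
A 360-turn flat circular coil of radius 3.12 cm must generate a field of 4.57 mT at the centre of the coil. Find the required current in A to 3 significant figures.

For an N-turn coil, B = Nμ₀I/(2R) with R = 0.0312 m, so I = 2RB/(Nμ₀) = 2 × 0.0312 × 4.57×10⁻³ / (360 × 4π×10⁻⁷) = 0.630 A.

I ≈ 0.630 A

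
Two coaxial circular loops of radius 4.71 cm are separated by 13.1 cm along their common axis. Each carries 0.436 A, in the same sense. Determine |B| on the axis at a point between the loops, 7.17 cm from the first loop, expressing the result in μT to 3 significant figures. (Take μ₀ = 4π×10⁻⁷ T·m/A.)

B ≈ 2.36 μT

Each loop contributes B = μ₀IR²/[2(R²+z²)^(3/2)] on the axis, with z measured from that loop.
Loop 1 (z = 0.0717 m): B₁ = 9.63×10⁻⁷ T. Loop 2 (z = 0.0593 m): B₂ = 1.40×10⁻⁶ T.
The fields add: B = B₁ + B₂ = 2.36×10⁻⁶ T.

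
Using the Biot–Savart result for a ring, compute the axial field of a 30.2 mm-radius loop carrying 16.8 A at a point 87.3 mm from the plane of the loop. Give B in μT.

On the axis of a circular loop, B = μ₀IR² / [2(R²+z²)^(3/2)].
R² + z² = (0.0302)² + (0.0873)² = 0.008533 m², and (R²+z²)^(3/2) = 7.88×10⁻⁴ m³.
B = (4π×10⁻⁷ × 16.8 × 0.000912) / (2 × 7.88×10⁻⁴) = 1.22×10⁻⁵ T.

B ≈ 12.2 μT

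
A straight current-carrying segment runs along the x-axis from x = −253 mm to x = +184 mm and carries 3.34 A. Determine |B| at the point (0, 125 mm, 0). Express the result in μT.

For a finite straight segment, B = (μ₀I/4πd)(sinθ₁ + sinθ₂), where θ₁, θ₂ are the angles from the perpendicular to each end.
The perpendicular distance is d = 0.125 m; the end-offsets along the wire are a = 0.253 m and b = 0.184 m.
sinθ₁ = 0.253/√(0.253²+0.125²) = 0.8965; sinθ₂ = 0.184/√(0.184²+0.125²) = 0.8272.
B = (4π×10⁻⁷ × 3.34) / (4π × 0.125) × (0.8965 + 0.8272) = 4.61×10⁻⁶ T.

B ≈ 4.61 μT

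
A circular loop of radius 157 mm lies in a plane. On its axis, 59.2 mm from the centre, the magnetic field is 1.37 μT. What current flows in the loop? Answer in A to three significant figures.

On the axis of a loop, B = μ₀IR²/[2(R²+z²)^(3/2)], so I = 2B(R²+z²)^(3/2)/(μ₀R²).
R² + z² = 0.02465 + 0.003505 = 0.02815 m²; raised to 3/2 gives 4.72×10⁻³ m³.
I = 2 × 1.37×10⁻⁶ × 4.72×10⁻³ / (1.26×10⁻⁶ × 0.02465) = 0.418 A.

I ≈ 0.418 A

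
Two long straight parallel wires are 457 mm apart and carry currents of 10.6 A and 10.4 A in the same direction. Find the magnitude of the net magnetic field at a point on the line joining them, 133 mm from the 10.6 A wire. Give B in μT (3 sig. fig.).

B ≈ 9.52 μT

Each long wire gives B = μ₀I/(2πd). Distances are d₁ = 0.133 m and d₂ = 0.324 m.
B₁ = 1.59×10⁻⁵ T, B₂ = 6.42×10⁻⁶ T.
Between parallel currents the two contributions point in opposite directions, so they subtract. B = |B₁ − B₂| = |1.59×10⁻⁵ − 6.42×10⁻⁶| = 9.52×10⁻⁶ T.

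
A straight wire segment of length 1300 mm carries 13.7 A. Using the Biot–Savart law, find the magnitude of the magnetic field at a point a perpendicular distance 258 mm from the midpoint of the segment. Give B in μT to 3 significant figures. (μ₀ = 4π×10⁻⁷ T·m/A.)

For a finite straight segment, B = (μ₀I/4πd)(sinθ₁ + sinθ₂), where θ₁, θ₂ are the angles from the perpendicular to each end.
The perpendicular from the point meets the wire at its midpoint, so each end is L/2 = 0.65 m away along the wire.
sinθ₁ = 0.65/√(0.65²+0.258²) = 0.9295; sinθ₂ = 0.65/√(0.65²+0.258²) = 0.9295.
B = (4π×10⁻⁷ × 13.7) / (4π × 0.258) × (0.9295 + 0.9295) = 9.87×10⁻⁶ T.

B ≈ 9.87 μT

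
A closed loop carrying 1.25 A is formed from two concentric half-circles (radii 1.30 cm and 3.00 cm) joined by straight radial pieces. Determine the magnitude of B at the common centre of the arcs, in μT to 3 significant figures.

The radial connectors point toward the centre, so dl × r̂ = 0 and they contribute nothing.
Each semicircle gives μ₀I/(4R): inner arc 3.02×10⁻⁵ T, outer arc 1.31×10⁻⁵ T.
The two arcs carry current in opposite angular senses, so their fields oppose: B = |3.02×10⁻⁵ − 1.31×10⁻⁵| = 1.71×10⁻⁵ T.

B ≈ 17.1 μT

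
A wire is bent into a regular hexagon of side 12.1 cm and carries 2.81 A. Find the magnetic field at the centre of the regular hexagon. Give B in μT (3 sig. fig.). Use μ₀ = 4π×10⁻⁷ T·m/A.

B ≈ 16.1 μT

Each side is a finite straight segment at perpendicular distance d = a/(2 tan(π/6)) = 0.1048 m from the centre, with end-angles ±π/6.
One side contributes B₁ = (μ₀I/4πd)·2 sin(π/6) = 2.68×10⁻⁶ T.
All 6 sides add in the same direction: B = 6 × 2.68×10⁻⁶ = 1.61×10⁻⁵ T.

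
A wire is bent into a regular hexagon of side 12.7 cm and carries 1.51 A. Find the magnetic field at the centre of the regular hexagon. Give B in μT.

B ≈ 8.24 μT

Each side is a finite straight segment at perpendicular distance d = a/(2 tan(π/6)) = 0.11 m from the centre, with end-angles ±π/6.
One side contributes B₁ = (μ₀I/4πd)·2 sin(π/6) = 1.37×10⁻⁶ T.
All 6 sides add in the same direction: B = 6 × 1.37×10⁻⁶ = 8.24×10⁻⁶ T.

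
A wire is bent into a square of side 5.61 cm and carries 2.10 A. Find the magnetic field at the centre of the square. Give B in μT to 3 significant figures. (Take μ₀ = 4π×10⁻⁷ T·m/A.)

B ≈ 42.4 μT

Each side is a finite straight segment at perpendicular distance d = a/(2 tan(π/4)) = 0.02805 m from the centre, with end-angles ±π/4.
One side contributes B₁ = (μ₀I/4πd)·2 sin(π/4) = 1.06×10⁻⁵ T.
All 4 sides add in the same direction: B = 4 × 1.06×10⁻⁵ = 4.24×10⁻⁵ T.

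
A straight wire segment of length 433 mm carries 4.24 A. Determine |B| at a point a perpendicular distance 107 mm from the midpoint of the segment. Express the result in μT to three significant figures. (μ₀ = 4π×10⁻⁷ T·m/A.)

B ≈ 7.10 μT

For a finite straight segment, B = (μ₀I/4πd)(sinθ₁ + sinθ₂), where θ₁, θ₂ are the angles from the perpendicular to each end.
The perpendicular from the point meets the wire at its midpoint, so each end is L/2 = 0.2165 m away along the wire.
sinθ₁ = 0.2165/√(0.2165²+0.107²) = 0.8965; sinθ₂ = 0.2165/√(0.2165²+0.107²) = 0.8965.
B = (4π×10⁻⁷ × 4.24) / (4π × 0.107) × (0.8965 + 0.8965) = 7.10×10⁻⁶ T.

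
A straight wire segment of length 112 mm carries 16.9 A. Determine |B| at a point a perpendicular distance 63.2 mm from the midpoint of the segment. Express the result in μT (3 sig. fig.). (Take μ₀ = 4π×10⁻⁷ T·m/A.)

B ≈ 35.5 μT

For a finite straight segment, B = (μ₀I/4πd)(sinθ₁ + sinθ₂), where θ₁, θ₂ are the angles from the perpendicular to each end.
The perpendicular from the point meets the wire at its midpoint, so each end is L/2 = 0.056 m away along the wire.
sinθ₁ = 0.056/√(0.056²+0.0632²) = 0.6632; sinθ₂ = 0.056/√(0.056²+0.0632²) = 0.6632.
B = (4π×10⁻⁷ × 16.9) / (4π × 0.0632) × (0.6632 + 0.6632) = 3.55×10⁻⁵ T.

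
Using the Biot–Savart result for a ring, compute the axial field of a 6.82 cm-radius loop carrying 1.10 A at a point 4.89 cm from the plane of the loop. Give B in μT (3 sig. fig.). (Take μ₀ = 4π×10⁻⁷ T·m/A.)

B ≈ 5.44 μT

On the axis of a circular loop, B = μ₀IR² / [2(R²+z²)^(3/2)].
R² + z² = (0.0682)² + (0.0489)² = 0.007042 m², and (R²+z²)^(3/2) = 5.91×10⁻⁴ m³.
B = (4π×10⁻⁷ × 1.10 × 0.004651) / (2 × 5.91×10⁻⁴) = 5.44×10⁻⁶ T.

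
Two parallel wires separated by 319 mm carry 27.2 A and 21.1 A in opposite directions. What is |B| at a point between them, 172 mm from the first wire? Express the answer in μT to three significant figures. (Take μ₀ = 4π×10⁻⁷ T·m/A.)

Each long wire gives B = μ₀I/(2πd). Distances are d₁ = 0.172 m and d₂ = 0.147 m.
B₁ = 3.16×10⁻⁵ T, B₂ = 2.87×10⁻⁵ T.
Between antiparallel currents both contributions point the same way, so they add. B = B₁ + B₂ = 3.16×10⁻⁵ + 2.87×10⁻⁵ = 6.03×10⁻⁵ T.

B ≈ 60.3 μT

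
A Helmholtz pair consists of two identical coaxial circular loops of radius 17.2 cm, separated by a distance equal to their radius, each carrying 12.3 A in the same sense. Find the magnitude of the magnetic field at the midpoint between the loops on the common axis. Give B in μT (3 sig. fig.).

Each loop contributes B = μ₀IR²/[2(R²+z²)^(3/2)] on the axis, with z measured from that loop.
Loop 1 (z = 0.086 m): B₁ = 3.22×10⁻⁵ T. Loop 2 (z = 0.086 m): B₂ = 3.22×10⁻⁵ T.
The fields add: B = B₁ + B₂ = 6.43×10⁻⁵ T.

B ≈ 64.3 μT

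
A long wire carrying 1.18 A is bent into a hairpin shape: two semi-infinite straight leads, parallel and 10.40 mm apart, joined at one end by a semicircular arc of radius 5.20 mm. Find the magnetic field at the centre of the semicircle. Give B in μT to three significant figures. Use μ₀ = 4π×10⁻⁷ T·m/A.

B ≈ 117 μT

The semicircular arc contributes B_arc = μ₀I·π/(4πR) = μ₀I/(4R) = 7.13×10⁻⁵ T.
Each semi-infinite lead is at perpendicular distance R = 0.0052 m from the centre, with the perpendicular foot at its near end, so it contributes μ₀I/(4πR); both point the same way, together 4.54×10⁻⁵ T.
Arc and leads all point the same direction: B = 7.13×10⁻⁵ + 4.54×10⁻⁵ = 1.17×10⁻⁴ T.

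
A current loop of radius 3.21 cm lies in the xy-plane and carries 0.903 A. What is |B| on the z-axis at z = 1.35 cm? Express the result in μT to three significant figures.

On the axis of a circular loop, B = μ₀IR² / [2(R²+z²)^(3/2)].
R² + z² = (0.0321)² + (0.0135)² = 0.001213 m², and (R²+z²)^(3/2) = 4.22×10⁻⁵ m³.
B = (4π×10⁻⁷ × 0.903 × 0.00103) / (2 × 4.22×10⁻⁵) = 1.38×10⁻⁵ T.

B ≈ 13.8 μT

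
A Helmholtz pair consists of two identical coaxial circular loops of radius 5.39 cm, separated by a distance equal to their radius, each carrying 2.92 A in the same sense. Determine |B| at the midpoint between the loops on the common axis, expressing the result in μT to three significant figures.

Each loop contributes B = μ₀IR²/[2(R²+z²)^(3/2)] on the axis, with z measured from that loop.
Loop 1 (z = 0.02695 m): B₁ = 2.44×10⁻⁵ T. Loop 2 (z = 0.02695 m): B₂ = 2.44×10⁻⁵ T.
The fields add: B = B₁ + B₂ = 4.87×10⁻⁵ T.

B ≈ 48.7 μT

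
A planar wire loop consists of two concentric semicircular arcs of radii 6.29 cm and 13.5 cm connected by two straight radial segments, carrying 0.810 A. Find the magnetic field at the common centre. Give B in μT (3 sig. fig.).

The radial connectors point toward the centre, so dl × r̂ = 0 and they contribute nothing.
Each semicircle gives μ₀I/(4R): inner arc 4.05×10⁻⁶ T, outer arc 1.88×10⁻⁶ T.
The two arcs carry current in opposite angular senses, so their fields oppose: B = |4.05×10⁻⁶ − 1.88×10⁻⁶| = 2.16×10⁻⁶ T.

B ≈ 2.16 μT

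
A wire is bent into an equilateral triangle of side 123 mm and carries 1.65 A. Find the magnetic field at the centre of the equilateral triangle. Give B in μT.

Each side is a finite straight segment at perpendicular distance d = a/(2 tan(π/3)) = 0.03551 m from the centre, with end-angles ±π/3.
One side contributes B₁ = (μ₀I/4πd)·2 sin(π/3) = 8.05×10⁻⁶ T.
All 3 sides add in the same direction: B = 3 × 8.05×10⁻⁶ = 2.41×10⁻⁵ T.

B ≈ 24.1 μT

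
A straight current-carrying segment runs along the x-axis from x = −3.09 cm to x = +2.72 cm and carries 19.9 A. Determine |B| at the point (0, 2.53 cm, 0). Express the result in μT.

For a finite straight segment, B = (μ₀I/4πd)(sinθ₁ + sinθ₂), where θ₁, θ₂ are the angles from the perpendicular to each end.
The perpendicular distance is d = 0.0253 m; the end-offsets along the wire are a = 0.0309 m and b = 0.0272 m.
sinθ₁ = 0.0309/√(0.0309²+0.0253²) = 0.7737; sinθ₂ = 0.0272/√(0.0272²+0.0253²) = 0.7322.
B = (4π×10⁻⁷ × 19.9) / (4π × 0.0253) × (0.7737 + 0.7322) = 1.18×10⁻⁴ T.

B ≈ 118 μT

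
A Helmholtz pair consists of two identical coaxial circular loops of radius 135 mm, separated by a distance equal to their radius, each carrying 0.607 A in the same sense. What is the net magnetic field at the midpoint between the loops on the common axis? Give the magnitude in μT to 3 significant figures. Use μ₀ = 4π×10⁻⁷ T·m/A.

Each loop contributes B = μ₀IR²/[2(R²+z²)^(3/2)] on the axis, with z measured from that loop.
Loop 1 (z = 0.0675 m): B₁ = 2.02×10⁻⁶ T. Loop 2 (z = 0.0675 m): B₂ = 2.02×10⁻⁶ T.
The fields add: B = B₁ + B₂ = 4.04×10⁻⁶ T.

B ≈ 4.04 μT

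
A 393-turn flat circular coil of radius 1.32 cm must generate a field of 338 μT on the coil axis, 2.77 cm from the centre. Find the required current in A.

For an N-turn coil, B = Nμ₀IR²/[2(R²+z²)^(3/2)] with R = 0.0132 m, z = 0.0277 m, so I = 2B(R²+z²)^(3/2)/(Nμ₀R²) = 2 × 3.38×10⁻⁴ × 2.89×10⁻⁵ / (393 × 4π×10⁻⁷ × 0.0001742) = 0.227 A.

I ≈ 0.227 A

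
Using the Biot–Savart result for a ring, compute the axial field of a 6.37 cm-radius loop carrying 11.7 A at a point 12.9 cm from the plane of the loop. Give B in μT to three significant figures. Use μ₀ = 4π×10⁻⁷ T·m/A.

On the axis of a circular loop, B = μ₀IR² / [2(R²+z²)^(3/2)].
R² + z² = (0.0637)² + (0.129)² = 0.0207 m², and (R²+z²)^(3/2) = 2.98×10⁻³ m³.
B = (4π×10⁻⁷ × 11.7 × 0.004058) / (2 × 2.98×10⁻³) = 1.00×10⁻⁵ T.

B ≈ 10.0 μT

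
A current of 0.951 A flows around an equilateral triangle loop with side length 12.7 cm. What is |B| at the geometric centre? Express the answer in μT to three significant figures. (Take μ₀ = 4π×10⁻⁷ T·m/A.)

B ≈ 13.5 μT

Each side is a finite straight segment at perpendicular distance d = a/(2 tan(π/3)) = 0.03666 m from the centre, with end-angles ±π/3.
One side contributes B₁ = (μ₀I/4πd)·2 sin(π/3) = 4.49×10⁻⁶ T.
All 3 sides add in the same direction: B = 3 × 4.49×10⁻⁶ = 1.35×10⁻⁵ T.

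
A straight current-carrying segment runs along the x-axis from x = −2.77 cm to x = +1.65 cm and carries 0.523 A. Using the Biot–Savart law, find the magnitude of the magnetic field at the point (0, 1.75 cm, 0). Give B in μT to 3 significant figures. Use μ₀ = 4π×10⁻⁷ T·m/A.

B ≈ 4.58 μT

For a finite straight segment, B = (μ₀I/4πd)(sinθ₁ + sinθ₂), where θ₁, θ₂ are the angles from the perpendicular to each end.
The perpendicular distance is d = 0.0175 m; the end-offsets along the wire are a = 0.0277 m and b = 0.0165 m.
sinθ₁ = 0.0277/√(0.0277²+0.0175²) = 0.8454; sinθ₂ = 0.0165/√(0.0165²+0.0175²) = 0.6860.
B = (4π×10⁻⁷ × 0.523) / (4π × 0.0175) × (0.8454 + 0.6860) = 4.58×10⁻⁶ T.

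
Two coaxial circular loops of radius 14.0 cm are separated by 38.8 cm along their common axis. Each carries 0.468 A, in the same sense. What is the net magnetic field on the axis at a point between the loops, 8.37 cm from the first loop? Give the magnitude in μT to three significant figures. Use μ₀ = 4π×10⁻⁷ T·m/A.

Each loop contributes B = μ₀IR²/[2(R²+z²)^(3/2)] on the axis, with z measured from that loop.
Loop 1 (z = 0.0837 m): B₁ = 1.33×10⁻⁶ T. Loop 2 (z = 0.3043 m): B₂ = 1.53×10⁻⁷ T.
The fields add: B = B₁ + B₂ = 1.48×10⁻⁶ T.

B ≈ 1.48 μT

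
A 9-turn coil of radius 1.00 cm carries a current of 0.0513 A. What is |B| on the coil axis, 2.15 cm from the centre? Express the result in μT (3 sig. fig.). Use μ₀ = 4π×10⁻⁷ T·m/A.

B ≈ 2.18 μT

For an N-turn flat coil, B = Nμ₀IR²/[2(R²+z²)^(3/2)] with R = 0.01 m, z = 0.0215 m.
B = 9 × 2.42×10⁻⁷ T = 2.18×10⁻⁶ T.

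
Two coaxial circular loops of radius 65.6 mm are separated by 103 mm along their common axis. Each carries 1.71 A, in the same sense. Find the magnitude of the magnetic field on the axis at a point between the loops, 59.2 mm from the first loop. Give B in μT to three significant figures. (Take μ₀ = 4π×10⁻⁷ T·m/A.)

Each loop contributes B = μ₀IR²/[2(R²+z²)^(3/2)] on the axis, with z measured from that loop.
Loop 1 (z = 0.0592 m): B₁ = 6.70×10⁻⁶ T. Loop 2 (z = 0.0438 m): B₂ = 9.42×10⁻⁶ T.
The fields add: B = B₁ + B₂ = 1.61×10⁻⁵ T.

B ≈ 16.1 μT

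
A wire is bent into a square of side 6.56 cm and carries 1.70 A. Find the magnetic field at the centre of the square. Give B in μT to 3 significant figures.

Each side is a finite straight segment at perpendicular distance d = a/(2 tan(π/4)) = 0.0328 m from the centre, with end-angles ±π/4.
One side contributes B₁ = (μ₀I/4πd)·2 sin(π/4) = 7.33×10⁻⁶ T.
All 4 sides add in the same direction: B = 4 × 7.33×10⁻⁶ = 2.93×10⁻⁵ T.

B ≈ 29.3 μT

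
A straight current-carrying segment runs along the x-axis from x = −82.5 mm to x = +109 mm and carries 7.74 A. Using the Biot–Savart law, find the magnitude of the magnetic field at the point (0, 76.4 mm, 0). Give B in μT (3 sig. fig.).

For a finite straight segment, B = (μ₀I/4πd)(sinθ₁ + sinθ₂), where θ₁, θ₂ are the angles from the perpendicular to each end.
The perpendicular distance is d = 0.0764 m; the end-offsets along the wire are a = 0.0825 m and b = 0.109 m.
sinθ₁ = 0.0825/√(0.0825²+0.0764²) = 0.7337; sinθ₂ = 0.109/√(0.109²+0.0764²) = 0.8189.
B = (4π×10⁻⁷ × 7.74) / (4π × 0.0764) × (0.7337 + 0.8189) = 1.57×10⁻⁵ T.

B ≈ 15.7 μT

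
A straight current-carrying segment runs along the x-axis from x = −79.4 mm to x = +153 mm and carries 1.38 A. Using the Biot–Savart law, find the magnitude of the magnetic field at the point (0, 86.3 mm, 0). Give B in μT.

B ≈ 2.48 μT

For a finite straight segment, B = (μ₀I/4πd)(sinθ₁ + sinθ₂), where θ₁, θ₂ are the angles from the perpendicular to each end.
The perpendicular distance is d = 0.0863 m; the end-offsets along the wire are a = 0.0794 m and b = 0.153 m.
sinθ₁ = 0.0794/√(0.0794²+0.0863²) = 0.6771; sinθ₂ = 0.153/√(0.153²+0.0863²) = 0.8710.
B = (4π×10⁻⁷ × 1.38) / (4π × 0.0863) × (0.6771 + 0.8710) = 2.48×10⁻⁶ T.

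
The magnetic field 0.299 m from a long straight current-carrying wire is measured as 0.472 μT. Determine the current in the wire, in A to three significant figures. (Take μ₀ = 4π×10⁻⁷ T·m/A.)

For a long straight wire B = μ₀I/(2πd), so I = 2πdB/μ₀.
I = 2π × 0.299 × 4.72×10⁻⁷ / (4π×10⁻⁷) = 0.706 A.

I ≈ 0.706 A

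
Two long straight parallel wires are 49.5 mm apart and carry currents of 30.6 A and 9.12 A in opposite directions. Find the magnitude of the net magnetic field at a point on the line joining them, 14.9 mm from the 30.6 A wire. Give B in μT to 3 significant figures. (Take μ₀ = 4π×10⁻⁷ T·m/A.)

Each long wire gives B = μ₀I/(2πd). Distances are d₁ = 0.0149 m and d₂ = 0.0346 m.
B₁ = 4.11×10⁻⁴ T, B₂ = 5.27×10⁻⁵ T.
Between antiparallel currents both contributions point the same way, so they add. B = B₁ + B₂ = 4.11×10⁻⁴ + 5.27×10⁻⁵ = 4.63×10⁻⁴ T.

B ≈ 463 μT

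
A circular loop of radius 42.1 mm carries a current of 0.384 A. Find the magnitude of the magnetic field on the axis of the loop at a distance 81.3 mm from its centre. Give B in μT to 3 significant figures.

On the axis of a circular loop, B = μ₀IR² / [2(R²+z²)^(3/2)].
R² + z² = (0.0421)² + (0.0813)² = 0.008382 m², and (R²+z²)^(3/2) = 7.67×10⁻⁴ m³.
B = (4π×10⁻⁷ × 0.384 × 0.001772) / (2 × 7.67×10⁻⁴) = 5.57×10⁻⁷ T.

B ≈ 0.557 μT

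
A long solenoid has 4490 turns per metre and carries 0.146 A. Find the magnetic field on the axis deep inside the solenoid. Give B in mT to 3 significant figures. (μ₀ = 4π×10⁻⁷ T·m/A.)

Inside a long solenoid, B = μ₀nI with n = 4490 turns/m.
B = 4π×10⁻⁷ × 4490 × 0.146 = 8.24×10⁻⁴ T.

B ≈ 0.824 mT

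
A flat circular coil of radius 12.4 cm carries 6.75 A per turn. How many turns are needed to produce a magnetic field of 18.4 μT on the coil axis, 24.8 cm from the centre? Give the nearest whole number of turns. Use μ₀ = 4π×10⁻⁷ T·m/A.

N = 6

For an N-turn coil, B = Nμ₀IR²/[2(R²+z²)^(3/2)]. A single turn gives B₁ = 3.06×10⁻⁶ T with R = 0.124 m, z = 0.248 m.
N = B/B₁ = 1.84×10⁻⁵ / 3.06×10⁻⁶ = 6.01.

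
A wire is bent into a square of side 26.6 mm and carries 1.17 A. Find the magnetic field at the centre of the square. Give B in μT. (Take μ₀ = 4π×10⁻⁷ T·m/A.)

Each side is a finite straight segment at perpendicular distance d = a/(2 tan(π/4)) = 0.0133 m from the centre, with end-angles ±π/4.
One side contributes B₁ = (μ₀I/4πd)·2 sin(π/4) = 1.24×10⁻⁵ T.
All 4 sides add in the same direction: B = 4 × 1.24×10⁻⁵ = 4.98×10⁻⁵ T.

B ≈ 49.8 μT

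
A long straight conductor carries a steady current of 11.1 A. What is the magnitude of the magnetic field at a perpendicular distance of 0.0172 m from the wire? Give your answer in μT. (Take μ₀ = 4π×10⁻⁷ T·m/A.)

For an infinitely long straight wire, B = μ₀I/(2πd).
B = (4π×10⁻⁷ × 11.1) / (2π × 0.0172) = 1.29×10⁻⁴ T.

B ≈ 129 μT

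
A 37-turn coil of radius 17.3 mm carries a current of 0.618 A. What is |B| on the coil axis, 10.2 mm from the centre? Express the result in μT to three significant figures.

B ≈ 531 μT

For an N-turn flat coil, B = Nμ₀IR²/[2(R²+z²)^(3/2)] with R = 0.0173 m, z = 0.0102 m.
B = 37 × 1.43×10⁻⁵ T = 5.31×10⁻⁴ T.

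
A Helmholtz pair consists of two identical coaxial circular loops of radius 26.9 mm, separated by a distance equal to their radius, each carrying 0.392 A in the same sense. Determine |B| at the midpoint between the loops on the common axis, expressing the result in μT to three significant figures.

B ≈ 13.1 μT

Each loop contributes B = μ₀IR²/[2(R²+z²)^(3/2)] on the axis, with z measured from that loop.
Loop 1 (z = 0.01345 m): B₁ = 6.55×10⁻⁶ T. Loop 2 (z = 0.01345 m): B₂ = 6.55×10⁻⁶ T.
The fields add: B = B₁ + B₂ = 1.31×10⁻⁵ T.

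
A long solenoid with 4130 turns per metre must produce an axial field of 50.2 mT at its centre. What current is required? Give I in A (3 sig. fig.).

I ≈ 9.67 A

Inside a long solenoid B = μ₀nI with n = 4130 m⁻¹, so I = B/(μ₀n).
I = 5.02×10⁻² / (4π×10⁻⁷ × 4130) = 9.67 A.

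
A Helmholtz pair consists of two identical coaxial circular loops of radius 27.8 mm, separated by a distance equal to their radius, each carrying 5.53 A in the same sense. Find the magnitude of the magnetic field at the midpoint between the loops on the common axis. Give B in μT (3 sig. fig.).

Each loop contributes B = μ₀IR²/[2(R²+z²)^(3/2)] on the axis, with z measured from that loop.
Loop 1 (z = 0.0139 m): B₁ = 8.94×10⁻⁵ T. Loop 2 (z = 0.0139 m): B₂ = 8.94×10⁻⁵ T.
The fields add: B = B₁ + B₂ = 1.79×10⁻⁴ T.

B ≈ 179 μT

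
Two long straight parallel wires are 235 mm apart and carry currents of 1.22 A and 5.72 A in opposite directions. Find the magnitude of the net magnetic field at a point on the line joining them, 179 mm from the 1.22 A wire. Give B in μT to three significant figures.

B ≈ 21.8 μT

Each long wire gives B = μ₀I/(2πd). Distances are d₁ = 0.179 m and d₂ = 0.056 m.
B₁ = 1.36×10⁻⁶ T, B₂ = 2.04×10⁻⁵ T.
Between antiparallel currents both contributions point the same way, so they add. B = B₁ + B₂ = 1.36×10⁻⁶ + 2.04×10⁻⁵ = 2.18×10⁻⁵ T.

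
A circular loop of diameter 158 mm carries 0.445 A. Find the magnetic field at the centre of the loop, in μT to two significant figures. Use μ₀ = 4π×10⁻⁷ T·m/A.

At the centre of a circular loop the Biot–Savart law gives B = μ₀I/(2R) (so R = 0.079 m).
B = (4π×10⁻⁷ × 0.445) / (2 × 0.079) = 3.54×10⁻⁶ T.

B ≈ 3.5 μT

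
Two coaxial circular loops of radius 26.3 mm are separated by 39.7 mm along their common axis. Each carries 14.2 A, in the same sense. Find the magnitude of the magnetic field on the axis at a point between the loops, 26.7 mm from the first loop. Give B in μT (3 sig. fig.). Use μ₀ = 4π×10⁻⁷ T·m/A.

Each loop contributes B = μ₀IR²/[2(R²+z²)^(3/2)] on the axis, with z measured from that loop.
Loop 1 (z = 0.0267 m): B₁ = 1.17×10⁻⁴ T. Loop 2 (z = 0.013 m): B₂ = 2.44×10⁻⁴ T.
The fields add: B = B₁ + B₂ = 3.62×10⁻⁴ T.

B ≈ 362 μT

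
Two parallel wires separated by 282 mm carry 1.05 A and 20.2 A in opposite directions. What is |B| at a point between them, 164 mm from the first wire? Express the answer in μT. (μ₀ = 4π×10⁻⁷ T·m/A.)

Each long wire gives B = μ₀I/(2πd). Distances are d₁ = 0.164 m and d₂ = 0.118 m.
B₁ = 1.28×10⁻⁶ T, B₂ = 3.42×10⁻⁵ T.
Between antiparallel currents both contributions point the same way, so they add. B = B₁ + B₂ = 1.28×10⁻⁶ + 3.42×10⁻⁵ = 3.55×10⁻⁵ T.

B ≈ 35.5 μT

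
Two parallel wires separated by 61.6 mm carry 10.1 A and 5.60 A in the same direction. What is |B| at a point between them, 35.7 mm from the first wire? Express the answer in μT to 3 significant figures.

Each long wire gives B = μ₀I/(2πd). Distances are d₁ = 0.0357 m and d₂ = 0.0259 m.
B₁ = 5.66×10⁻⁵ T, B₂ = 4.32×10⁻⁵ T.
Between parallel currents the two contributions point in opposite directions, so they subtract. B = |B₁ − B₂| = |5.66×10⁻⁵ − 4.32×10⁻⁵| = 1.33×10⁻⁵ T.

B ≈ 13.3 μT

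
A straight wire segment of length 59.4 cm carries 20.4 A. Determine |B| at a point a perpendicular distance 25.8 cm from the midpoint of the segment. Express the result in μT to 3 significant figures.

For a finite straight segment, B = (μ₀I/4πd)(sinθ₁ + sinθ₂), where θ₁, θ₂ are the angles from the perpendicular to each end.
The perpendicular from the point meets the wire at its midpoint, so each end is L/2 = 0.297 m away along the wire.
sinθ₁ = 0.297/√(0.297²+0.258²) = 0.7549; sinθ₂ = 0.297/√(0.297²+0.258²) = 0.7549.
B = (4π×10⁻⁷ × 20.4) / (4π × 0.258) × (0.7549 + 0.7549) = 1.19×10⁻⁵ T.

B ≈ 11.9 μT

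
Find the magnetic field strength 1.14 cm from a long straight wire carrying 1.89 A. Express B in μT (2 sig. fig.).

For an infinitely long straight wire, B = μ₀I/(2πd).
B = (4π×10⁻⁷ × 1.89) / (2π × 0.0114) = 3.32×10⁻⁵ T.

B ≈ 33 μT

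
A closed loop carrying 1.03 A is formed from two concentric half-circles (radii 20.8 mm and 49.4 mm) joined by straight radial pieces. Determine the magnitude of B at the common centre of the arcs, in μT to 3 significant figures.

B ≈ 9.01 μT

The radial connectors point toward the centre, so dl × r̂ = 0 and they contribute nothing.
Each semicircle gives μ₀I/(4R): inner arc 1.56×10⁻⁵ T, outer arc 6.55×10⁻⁶ T.
The two arcs carry current in opposite angular senses, so their fields oppose: B = |1.56×10⁻⁵ − 6.55×10⁻⁶| = 9.01×10⁻⁶ T.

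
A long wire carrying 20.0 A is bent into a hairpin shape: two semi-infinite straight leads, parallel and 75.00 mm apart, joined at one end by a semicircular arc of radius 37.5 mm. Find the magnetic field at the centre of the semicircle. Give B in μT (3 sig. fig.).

The semicircular arc contributes B_arc = μ₀I·π/(4πR) = μ₀I/(4R) = 1.68×10⁻⁴ T.
Each semi-infinite lead is at perpendicular distance R = 0.0375 m from the centre, with the perpendicular foot at its near end, so it contributes μ₀I/(4πR); both point the same way, together 1.07×10⁻⁴ T.
Arc and leads all point the same direction: B = 1.68×10⁻⁴ + 1.07×10⁻⁴ = 2.74×10⁻⁴ T.

B ≈ 274 μT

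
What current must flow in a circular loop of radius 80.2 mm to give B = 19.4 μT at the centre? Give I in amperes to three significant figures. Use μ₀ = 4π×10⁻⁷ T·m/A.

I ≈ 2.48 A

At the centre of a circular loop B = μ₀I/(2R), so I = 2RB/μ₀.
With R = 0.0802 m, I = 2 × 0.0802 × 1.94×10⁻⁵ / (4π×10⁻⁷) = 2.48 A.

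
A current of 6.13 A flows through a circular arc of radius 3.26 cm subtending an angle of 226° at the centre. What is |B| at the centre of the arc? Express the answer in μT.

B ≈ 74.2 μT

The Biot–Savart field of a circular arc at its centre is B = μ₀Iφ/(4πR), with φ = 3.944 rad.
B = (4π×10⁻⁷ × 6.13 × 3.944) / (4π × 0.0326) = 7.42×10⁻⁵ T.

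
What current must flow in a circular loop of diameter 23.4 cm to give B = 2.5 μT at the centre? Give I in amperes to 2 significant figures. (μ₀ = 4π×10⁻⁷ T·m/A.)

I ≈ 0.47 A

At the centre of a circular loop B = μ₀I/(2R), so I = 2RB/μ₀.
With R = 0.117 m, I = 2 × 0.117 × 2.50×10⁻⁶ / (4π×10⁻⁷) = 0.466 A.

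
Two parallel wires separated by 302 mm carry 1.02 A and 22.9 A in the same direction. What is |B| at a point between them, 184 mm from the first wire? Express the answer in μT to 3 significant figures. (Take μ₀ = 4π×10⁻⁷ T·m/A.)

B ≈ 37.7 μT

Each long wire gives B = μ₀I/(2πd). Distances are d₁ = 0.184 m and d₂ = 0.118 m.
B₁ = 1.11×10⁻⁶ T, B₂ = 3.88×10⁻⁵ T.
Between parallel currents the two contributions point in opposite directions, so they subtract. B = |B₁ − B₂| = |1.11×10⁻⁶ − 3.88×10⁻⁵| = 3.77×10⁻⁵ T.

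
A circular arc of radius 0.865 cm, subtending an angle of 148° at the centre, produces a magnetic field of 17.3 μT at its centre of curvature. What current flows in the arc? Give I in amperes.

I ≈ 0.579 A

For a circular arc, B = μ₀Iφ/(4πR) with φ in radians; here φ = 2.583 rad.
So I = 4πRB/(μ₀φ) = 4π × 0.00865 × 1.73×10⁻⁵ / (4π×10⁻⁷ × 2.583) = 0.579 A.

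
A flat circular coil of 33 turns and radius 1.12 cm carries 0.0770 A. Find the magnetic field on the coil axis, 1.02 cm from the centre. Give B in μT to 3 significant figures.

B ≈ 57.6 μT

For an N-turn flat coil, B = Nμ₀IR²/[2(R²+z²)^(3/2)] with R = 0.0112 m, z = 0.0102 m.
B = 33 × 1.75×10⁻⁶ T = 5.76×10⁻⁵ T.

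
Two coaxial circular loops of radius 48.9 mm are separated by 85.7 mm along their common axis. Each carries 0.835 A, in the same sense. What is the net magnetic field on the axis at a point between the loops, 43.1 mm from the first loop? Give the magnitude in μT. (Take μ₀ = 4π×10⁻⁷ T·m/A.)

Each loop contributes B = μ₀IR²/[2(R²+z²)^(3/2)] on the axis, with z measured from that loop.
Loop 1 (z = 0.0431 m): B₁ = 4.53×10⁻⁶ T. Loop 2 (z = 0.0426 m): B₂ = 4.60×10⁻⁶ T.
The fields add: B = B₁ + B₂ = 9.13×10⁻⁶ T.

B ≈ 9.13 μT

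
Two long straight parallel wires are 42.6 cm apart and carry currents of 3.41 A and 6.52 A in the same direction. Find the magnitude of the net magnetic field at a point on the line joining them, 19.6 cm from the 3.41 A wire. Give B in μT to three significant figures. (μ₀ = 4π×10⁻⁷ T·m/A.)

B ≈ 2.19 μT

Each long wire gives B = μ₀I/(2πd). Distances are d₁ = 0.196 m and d₂ = 0.23 m.
B₁ = 3.48×10⁻⁶ T, B₂ = 5.67×10⁻⁶ T.
Between parallel currents the two contributions point in opposite directions, so they subtract. B = |B₁ − B₂| = |3.48×10⁻⁶ − 5.67×10⁻⁶| = 2.19×10⁻⁶ T.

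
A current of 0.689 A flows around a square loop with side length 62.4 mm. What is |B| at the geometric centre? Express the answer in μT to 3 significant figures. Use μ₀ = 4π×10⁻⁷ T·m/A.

Each side is a finite straight segment at perpendicular distance d = a/(2 tan(π/4)) = 0.0312 m from the centre, with end-angles ±π/4.
One side contributes B₁ = (μ₀I/4πd)·2 sin(π/4) = 3.12×10⁻⁶ T.
All 4 sides add in the same direction: B = 4 × 3.12×10⁻⁶ = 1.25×10⁻⁵ T.

B ≈ 12.5 μT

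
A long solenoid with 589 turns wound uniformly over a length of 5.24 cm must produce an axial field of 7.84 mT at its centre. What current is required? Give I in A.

Inside a long solenoid B = μ₀nI with n = 1.124×10⁴ m⁻¹, so I = B/(μ₀n).
I = 7.84×10⁻³ / (4π×10⁻⁷ × 1.124×10⁴) = 0.555 A.

I ≈ 0.555 A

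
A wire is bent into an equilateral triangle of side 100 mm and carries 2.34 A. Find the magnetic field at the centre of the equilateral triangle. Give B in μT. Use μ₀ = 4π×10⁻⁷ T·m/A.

B ≈ 42.1 μT

Each side is a finite straight segment at perpendicular distance d = a/(2 tan(π/3)) = 0.02887 m from the centre, with end-angles ±π/3.
One side contributes B₁ = (μ₀I/4πd)·2 sin(π/3) = 1.40×10⁻⁵ T.
All 3 sides add in the same direction: B = 3 × 1.40×10⁻⁵ = 4.21×10⁻⁵ T.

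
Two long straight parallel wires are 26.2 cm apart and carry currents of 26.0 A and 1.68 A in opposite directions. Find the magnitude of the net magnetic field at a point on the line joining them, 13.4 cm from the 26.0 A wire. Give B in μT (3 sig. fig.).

B ≈ 41.4 μT

Each long wire gives B = μ₀I/(2πd). Distances are d₁ = 0.134 m and d₂ = 0.128 m.
B₁ = 3.88×10⁻⁵ T, B₂ = 2.62×10⁻⁶ T.
Between antiparallel currents both contributions point the same way, so they add. B = B₁ + B₂ = 3.88×10⁻⁵ + 2.62×10⁻⁶ = 4.14×10⁻⁵ T.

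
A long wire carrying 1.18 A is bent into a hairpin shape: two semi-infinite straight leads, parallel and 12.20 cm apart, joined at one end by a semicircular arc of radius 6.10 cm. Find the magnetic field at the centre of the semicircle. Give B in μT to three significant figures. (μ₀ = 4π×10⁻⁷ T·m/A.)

The semicircular arc contributes B_arc = μ₀I·π/(4πR) = μ₀I/(4R) = 6.08×10⁻⁶ T.
Each semi-infinite lead is at perpendicular distance R = 0.061 m from the centre, with the perpendicular foot at its near end, so it contributes μ₀I/(4πR); both point the same way, together 3.87×10⁻⁶ T.
Arc and leads all point the same direction: B = 6.08×10⁻⁶ + 3.87×10⁻⁶ = 9.95×10⁻⁶ T.

B ≈ 9.95 μT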